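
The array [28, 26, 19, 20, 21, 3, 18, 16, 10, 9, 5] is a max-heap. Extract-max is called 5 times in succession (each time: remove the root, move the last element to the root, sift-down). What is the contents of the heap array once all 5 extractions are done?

[18, 16, 5, 10, 9, 3]

extract-max #1 returns 28:
  remove root 28; move last element 5 to root → [5, 26, 19, 20, 21, 3, 18, 16, 10, 9]
  5 vs larger child 26 at index 1, swap → [26, 5, 19, 20, 21, 3, 18, 16, 10, 9]
  5 vs larger child 21 at index 4, swap → [26, 21, 19, 20, 5, 3, 18, 16, 10, 9]
  5 vs only child 9 at index 9, swap → [26, 21, 19, 20, 9, 3, 18, 16, 10, 5]
extract-max #2 returns 26:
  remove root 26; move last element 5 to root → [5, 21, 19, 20, 9, 3, 18, 16, 10]
  5 vs larger child 21 at index 1, swap → [21, 5, 19, 20, 9, 3, 18, 16, 10]
  5 vs larger child 20 at index 3, swap → [21, 20, 19, 5, 9, 3, 18, 16, 10]
  5 vs larger child 16 at index 7, swap → [21, 20, 19, 16, 9, 3, 18, 5, 10]
extract-max #3 returns 21:
  remove root 21; move last element 10 to root → [10, 20, 19, 16, 9, 3, 18, 5]
  10 vs larger child 20 at index 1, swap → [20, 10, 19, 16, 9, 3, 18, 5]
  10 vs larger child 16 at index 3, swap → [20, 16, 19, 10, 9, 3, 18, 5]
extract-max #4 returns 20:
  remove root 20; move last element 5 to root → [5, 16, 19, 10, 9, 3, 18]
  5 vs larger child 19 at index 2, swap → [19, 16, 5, 10, 9, 3, 18]
  5 vs larger child 18 at index 6, swap → [19, 16, 18, 10, 9, 3, 5]
extract-max #5 returns 19:
  remove root 19; move last element 5 to root → [5, 16, 18, 10, 9, 3]
  5 vs larger child 18 at index 2, swap → [18, 16, 5, 10, 9, 3]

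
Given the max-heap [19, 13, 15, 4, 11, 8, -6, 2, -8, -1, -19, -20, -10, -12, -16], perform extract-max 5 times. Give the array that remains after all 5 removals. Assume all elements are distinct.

[4, 2, -6, -8, -1, -10, -20, -16, -19, -12]

extract-max #1 returns 19:
  remove root 19; move last element -16 to root → [-16, 13, 15, 4, 11, 8, -6, 2, -8, -1, -19, -20, -10, -12]
  -16 vs larger child 15 at index 2, swap → [15, 13, -16, 4, 11, 8, -6, 2, -8, -1, -19, -20, -10, -12]
  -16 vs larger child 8 at index 5, swap → [15, 13, 8, 4, 11, -16, -6, 2, -8, -1, -19, -20, -10, -12]
  -16 vs larger child -10 at index 12, swap → [15, 13, 8, 4, 11, -10, -6, 2, -8, -1, -19, -20, -16, -12]
extract-max #2 returns 15:
  remove root 15; move last element -12 to root → [-12, 13, 8, 4, 11, -10, -6, 2, -8, -1, -19, -20, -16]
  -12 vs larger child 13 at index 1, swap → [13, -12, 8, 4, 11, -10, -6, 2, -8, -1, -19, -20, -16]
  -12 vs larger child 11 at index 4, swap → [13, 11, 8, 4, -12, -10, -6, 2, -8, -1, -19, -20, -16]
  -12 vs larger child -1 at index 9, swap → [13, 11, 8, 4, -1, -10, -6, 2, -8, -12, -19, -20, -16]
extract-max #3 returns 13:
  remove root 13; move last element -16 to root → [-16, 11, 8, 4, -1, -10, -6, 2, -8, -12, -19, -20]
  -16 vs larger child 11 at index 1, swap → [11, -16, 8, 4, -1, -10, -6, 2, -8, -12, -19, -20]
  -16 vs larger child 4 at index 3, swap → [11, 4, 8, -16, -1, -10, -6, 2, -8, -12, -19, -20]
  -16 vs larger child 2 at index 7, swap → [11, 4, 8, 2, -1, -10, -6, -16, -8, -12, -19, -20]
extract-max #4 returns 11:
  remove root 11; move last element -20 to root → [-20, 4, 8, 2, -1, -10, -6, -16, -8, -12, -19]
  -20 vs larger child 8 at index 2, swap → [8, 4, -20, 2, -1, -10, -6, -16, -8, -12, -19]
  -20 vs larger child -6 at index 6, swap → [8, 4, -6, 2, -1, -10, -20, -16, -8, -12, -19]
extract-max #5 returns 8:
  remove root 8; move last element -19 to root → [-19, 4, -6, 2, -1, -10, -20, -16, -8, -12]
  -19 vs larger child 4 at index 1, swap → [4, -19, -6, 2, -1, -10, -20, -16, -8, -12]
  -19 vs larger child 2 at index 3, swap → [4, 2, -6, -19, -1, -10, -20, -16, -8, -12]
  -19 vs larger child -8 at index 8, swap → [4, 2, -6, -8, -1, -10, -20, -16, -19, -12]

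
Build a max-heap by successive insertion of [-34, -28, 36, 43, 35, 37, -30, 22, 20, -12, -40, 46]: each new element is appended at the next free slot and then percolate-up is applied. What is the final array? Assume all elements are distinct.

Insert -34:
  append -34 at index 0 → [-34] (no swap needed)
Insert -28:
  append -28 at index 1 → [-34, -28]
  -28 > parent -34 at index 0, swap → [-28, -34]
Insert 36:
  append 36 at index 2 → [-28, -34, 36]
  36 > parent -28 at index 0, swap → [36, -34, -28]
Insert 43:
  append 43 at index 3 → [36, -34, -28, 43]
  43 > parent -34 at index 1, swap → [36, 43, -28, -34]
  43 > parent 36 at index 0, swap → [43, 36, -28, -34]
Insert 35:
  append 35 at index 4 → [43, 36, -28, -34, 35] (no swap needed)
Insert 37:
  append 37 at index 5 → [43, 36, -28, -34, 35, 37]
  37 > parent -28 at index 2, swap → [43, 36, 37, -34, 35, -28]
Insert -30:
  append -30 at index 6 → [43, 36, 37, -34, 35, -28, -30] (no swap needed)
Insert 22:
  append 22 at index 7 → [43, 36, 37, -34, 35, -28, -30, 22]
  22 > parent -34 at index 3, swap → [43, 36, 37, 22, 35, -28, -30, -34]
Insert 20:
  append 20 at index 8 → [43, 36, 37, 22, 35, -28, -30, -34, 20] (no swap needed)
Insert -12:
  append -12 at index 9 → [43, 36, 37, 22, 35, -28, -30, -34, 20, -12] (no swap needed)
Insert -40:
  append -40 at index 10 → [43, 36, 37, 22, 35, -28, -30, -34, 20, -12, -40] (no swap needed)
Insert 46:
  append 46 at index 11 → [43, 36, 37, 22, 35, -28, -30, -34, 20, -12, -40, 46]
  46 > parent -28 at index 5, swap → [43, 36, 37, 22, 35, 46, -30, -34, 20, -12, -40, -28]
  46 > parent 37 at index 2, swap → [43, 36, 46, 22, 35, 37, -30, -34, 20, -12, -40, -28]
  46 > parent 43 at index 0, swap → [46, 36, 43, 22, 35, 37, -30, -34, 20, -12, -40, -28]

[46, 36, 43, 22, 35, 37, -30, -34, 20, -12, -40, -28]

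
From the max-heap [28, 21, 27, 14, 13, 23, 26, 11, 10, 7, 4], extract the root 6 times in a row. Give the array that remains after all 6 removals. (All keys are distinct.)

extract-max #1 returns 28:
  remove root 28; move last element 4 to root → [4, 21, 27, 14, 13, 23, 26, 11, 10, 7]
  4 vs larger child 27 at index 2, swap → [27, 21, 4, 14, 13, 23, 26, 11, 10, 7]
  4 vs larger child 26 at index 6, swap → [27, 21, 26, 14, 13, 23, 4, 11, 10, 7]
extract-max #2 returns 27:
  remove root 27; move last element 7 to root → [7, 21, 26, 14, 13, 23, 4, 11, 10]
  7 vs larger child 26 at index 2, swap → [26, 21, 7, 14, 13, 23, 4, 11, 10]
  7 vs larger child 23 at index 5, swap → [26, 21, 23, 14, 13, 7, 4, 11, 10]
extract-max #3 returns 26:
  remove root 26; move last element 10 to root → [10, 21, 23, 14, 13, 7, 4, 11]
  10 vs larger child 23 at index 2, swap → [23, 21, 10, 14, 13, 7, 4, 11]
extract-max #4 returns 23:
  remove root 23; move last element 11 to root → [11, 21, 10, 14, 13, 7, 4]
  11 vs larger child 21 at index 1, swap → [21, 11, 10, 14, 13, 7, 4]
  11 vs larger child 14 at index 3, swap → [21, 14, 10, 11, 13, 7, 4]
extract-max #5 returns 21:
  remove root 21; move last element 4 to root → [4, 14, 10, 11, 13, 7]
  4 vs larger child 14 at index 1, swap → [14, 4, 10, 11, 13, 7]
  4 vs larger child 13 at index 4, swap → [14, 13, 10, 11, 4, 7]
extract-max #6 returns 14:
  remove root 14; move last element 7 to root → [7, 13, 10, 11, 4]
  7 vs larger child 13 at index 1, swap → [13, 7, 10, 11, 4]
  7 vs larger child 11 at index 3, swap → [13, 11, 10, 7, 4]

[13, 11, 10, 7, 4]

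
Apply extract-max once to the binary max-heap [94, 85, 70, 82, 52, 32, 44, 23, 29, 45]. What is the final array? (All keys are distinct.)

remove root 94; move last element 45 to root → [45, 85, 70, 82, 52, 32, 44, 23, 29]
45 vs larger child 85 at index 1, swap → [85, 45, 70, 82, 52, 32, 44, 23, 29]
45 vs larger child 82 at index 3, swap → [85, 82, 70, 45, 52, 32, 44, 23, 29]

[85, 82, 70, 45, 52, 32, 44, 23, 29]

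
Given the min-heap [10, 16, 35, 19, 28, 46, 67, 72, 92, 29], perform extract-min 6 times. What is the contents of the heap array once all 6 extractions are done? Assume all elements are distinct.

[46, 67, 92, 72]

extract-min #1 returns 10:
  remove root 10; move last element 29 to root → [29, 16, 35, 19, 28, 46, 67, 72, 92]
  29 vs smaller child 16 at index 1, swap → [16, 29, 35, 19, 28, 46, 67, 72, 92]
  29 vs smaller child 19 at index 3, swap → [16, 19, 35, 29, 28, 46, 67, 72, 92]
extract-min #2 returns 16:
  remove root 16; move last element 92 to root → [92, 19, 35, 29, 28, 46, 67, 72]
  92 vs smaller child 19 at index 1, swap → [19, 92, 35, 29, 28, 46, 67, 72]
  92 vs smaller child 28 at index 4, swap → [19, 28, 35, 29, 92, 46, 67, 72]
extract-min #3 returns 19:
  remove root 19; move last element 72 to root → [72, 28, 35, 29, 92, 46, 67]
  72 vs smaller child 28 at index 1, swap → [28, 72, 35, 29, 92, 46, 67]
  72 vs smaller child 29 at index 3, swap → [28, 29, 35, 72, 92, 46, 67]
extract-min #4 returns 28:
  remove root 28; move last element 67 to root → [67, 29, 35, 72, 92, 46]
  67 vs smaller child 29 at index 1, swap → [29, 67, 35, 72, 92, 46]
extract-min #5 returns 29:
  remove root 29; move last element 46 to root → [46, 67, 35, 72, 92]
  46 vs smaller child 35 at index 2, swap → [35, 67, 46, 72, 92]
extract-min #6 returns 35:
  remove root 35; move last element 92 to root → [92, 67, 46, 72]
  92 vs smaller child 46 at index 2, swap → [46, 67, 92, 72]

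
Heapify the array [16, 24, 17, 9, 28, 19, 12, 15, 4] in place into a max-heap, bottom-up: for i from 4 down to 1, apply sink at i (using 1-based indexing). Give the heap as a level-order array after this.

sift down from index 4:
  9 vs larger child 15 at index 8, swap → [16, 24, 17, 15, 28, 19, 12, 9, 4]
sift down from index 3:
  17 vs larger child 19 at index 6, swap → [16, 24, 19, 15, 28, 17, 12, 9, 4]
sift down from index 2:
  24 vs larger child 28 at index 5, swap → [16, 28, 19, 15, 24, 17, 12, 9, 4]
sift down from index 1:
  16 vs larger child 28 at index 2, swap → [28, 16, 19, 15, 24, 17, 12, 9, 4]
  16 vs larger child 24 at index 5, swap → [28, 24, 19, 15, 16, 17, 12, 9, 4]

[28, 24, 19, 15, 16, 17, 12, 9, 4]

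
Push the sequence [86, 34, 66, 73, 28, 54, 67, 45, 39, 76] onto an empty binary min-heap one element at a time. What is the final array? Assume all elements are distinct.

[28, 34, 54, 39, 73, 66, 67, 86, 45, 76]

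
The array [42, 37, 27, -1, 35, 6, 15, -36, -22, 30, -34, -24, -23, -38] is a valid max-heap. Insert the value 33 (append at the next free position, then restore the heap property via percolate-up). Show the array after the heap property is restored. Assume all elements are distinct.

[42, 37, 33, -1, 35, 6, 27, -36, -22, 30, -34, -24, -23, -38, 15]

append 33 at index 14 → [42, 37, 27, -1, 35, 6, 15, -36, -22, 30, -34, -24, -23, -38, 33]
33 > parent 15 at index 6, swap → [42, 37, 27, -1, 35, 6, 33, -36, -22, 30, -34, -24, -23, -38, 15]
33 > parent 27 at index 2, swap → [42, 37, 33, -1, 35, 6, 27, -36, -22, 30, -34, -24, -23, -38, 15]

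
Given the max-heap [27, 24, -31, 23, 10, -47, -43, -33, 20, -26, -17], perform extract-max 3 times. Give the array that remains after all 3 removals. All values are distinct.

extract-max #1 returns 27:
  remove root 27; move last element -17 to root → [-17, 24, -31, 23, 10, -47, -43, -33, 20, -26]
  -17 vs larger child 24 at index 1, swap → [24, -17, -31, 23, 10, -47, -43, -33, 20, -26]
  -17 vs larger child 23 at index 3, swap → [24, 23, -31, -17, 10, -47, -43, -33, 20, -26]
  -17 vs larger child 20 at index 8, swap → [24, 23, -31, 20, 10, -47, -43, -33, -17, -26]
extract-max #2 returns 24:
  remove root 24; move last element -26 to root → [-26, 23, -31, 20, 10, -47, -43, -33, -17]
  -26 vs larger child 23 at index 1, swap → [23, -26, -31, 20, 10, -47, -43, -33, -17]
  -26 vs larger child 20 at index 3, swap → [23, 20, -31, -26, 10, -47, -43, -33, -17]
  -26 vs larger child -17 at index 8, swap → [23, 20, -31, -17, 10, -47, -43, -33, -26]
extract-max #3 returns 23:
  remove root 23; move last element -26 to root → [-26, 20, -31, -17, 10, -47, -43, -33]
  -26 vs larger child 20 at index 1, swap → [20, -26, -31, -17, 10, -47, -43, -33]
  -26 vs larger child 10 at index 4, swap → [20, 10, -31, -17, -26, -47, -43, -33]

[20, 10, -31, -17, -26, -47, -43, -33]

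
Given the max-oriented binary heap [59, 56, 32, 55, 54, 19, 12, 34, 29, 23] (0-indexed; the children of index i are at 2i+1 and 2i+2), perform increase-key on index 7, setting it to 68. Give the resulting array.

[68, 59, 32, 56, 54, 19, 12, 55, 29, 23]

set index 7 from 34 to 68 → [59, 56, 32, 55, 54, 19, 12, 68, 29, 23]
68 > parent 55 at index 3, swap → [59, 56, 32, 68, 54, 19, 12, 55, 29, 23]
68 > parent 56 at index 1, swap → [59, 68, 32, 56, 54, 19, 12, 55, 29, 23]
68 > parent 59 at index 0, swap → [68, 59, 32, 56, 54, 19, 12, 55, 29, 23]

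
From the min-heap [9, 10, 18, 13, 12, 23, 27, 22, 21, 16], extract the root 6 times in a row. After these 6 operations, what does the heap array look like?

extract-min #1 returns 9:
  remove root 9; move last element 16 to root → [16, 10, 18, 13, 12, 23, 27, 22, 21]
  16 vs smaller child 10 at index 1, swap → [10, 16, 18, 13, 12, 23, 27, 22, 21]
  16 vs smaller child 12 at index 4, swap → [10, 12, 18, 13, 16, 23, 27, 22, 21]
extract-min #2 returns 10:
  remove root 10; move last element 21 to root → [21, 12, 18, 13, 16, 23, 27, 22]
  21 vs smaller child 12 at index 1, swap → [12, 21, 18, 13, 16, 23, 27, 22]
  21 vs smaller child 13 at index 3, swap → [12, 13, 18, 21, 16, 23, 27, 22]
extract-min #3 returns 12:
  remove root 12; move last element 22 to root → [22, 13, 18, 21, 16, 23, 27]
  22 vs smaller child 13 at index 1, swap → [13, 22, 18, 21, 16, 23, 27]
  22 vs smaller child 16 at index 4, swap → [13, 16, 18, 21, 22, 23, 27]
extract-min #4 returns 13:
  remove root 13; move last element 27 to root → [27, 16, 18, 21, 22, 23]
  27 vs smaller child 16 at index 1, swap → [16, 27, 18, 21, 22, 23]
  27 vs smaller child 21 at index 3, swap → [16, 21, 18, 27, 22, 23]
extract-min #5 returns 16:
  remove root 16; move last element 23 to root → [23, 21, 18, 27, 22]
  23 vs smaller child 18 at index 2, swap → [18, 21, 23, 27, 22]
extract-min #6 returns 18:
  remove root 18; move last element 22 to root → [22, 21, 23, 27]
  22 vs smaller child 21 at index 1, swap → [21, 22, 23, 27]

[21, 22, 23, 27]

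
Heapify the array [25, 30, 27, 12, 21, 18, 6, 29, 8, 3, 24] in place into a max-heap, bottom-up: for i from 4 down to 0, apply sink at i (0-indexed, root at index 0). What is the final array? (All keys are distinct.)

[30, 29, 27, 25, 24, 18, 6, 12, 8, 3, 21]

sift down from index 4:
  21 vs larger child 24 at index 10, swap → [25, 30, 27, 12, 24, 18, 6, 29, 8, 3, 21]
sift down from index 3:
  12 vs larger child 29 at index 7, swap → [25, 30, 27, 29, 24, 18, 6, 12, 8, 3, 21]
sift down from index 2: already satisfies heap property
sift down from index 1: already satisfies heap property
sift down from index 0:
  25 vs larger child 30 at index 1, swap → [30, 25, 27, 29, 24, 18, 6, 12, 8, 3, 21]
  25 vs larger child 29 at index 3, swap → [30, 29, 27, 25, 24, 18, 6, 12, 8, 3, 21]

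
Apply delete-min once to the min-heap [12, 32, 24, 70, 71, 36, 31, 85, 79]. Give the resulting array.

remove root 12; move last element 79 to root → [79, 32, 24, 70, 71, 36, 31, 85]
79 vs smaller child 24 at index 2, swap → [24, 32, 79, 70, 71, 36, 31, 85]
79 vs smaller child 31 at index 6, swap → [24, 32, 31, 70, 71, 36, 79, 85]

[24, 32, 31, 70, 71, 36, 79, 85]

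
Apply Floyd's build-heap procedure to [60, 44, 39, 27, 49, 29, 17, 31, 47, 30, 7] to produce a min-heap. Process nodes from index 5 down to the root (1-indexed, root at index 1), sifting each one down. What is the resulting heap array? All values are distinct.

[7, 27, 17, 31, 30, 29, 39, 60, 47, 44, 49]

sift down from index 5:
  49 vs smaller child 7 at index 11, swap → [60, 44, 39, 27, 7, 29, 17, 31, 47, 30, 49]
sift down from index 4: already satisfies heap property
sift down from index 3:
  39 vs smaller child 17 at index 7, swap → [60, 44, 17, 27, 7, 29, 39, 31, 47, 30, 49]
sift down from index 2:
  44 vs smaller child 7 at index 5, swap → [60, 7, 17, 27, 44, 29, 39, 31, 47, 30, 49]
  44 vs smaller child 30 at index 10, swap → [60, 7, 17, 27, 30, 29, 39, 31, 47, 44, 49]
sift down from index 1:
  60 vs smaller child 7 at index 2, swap → [7, 60, 17, 27, 30, 29, 39, 31, 47, 44, 49]
  60 vs smaller child 27 at index 4, swap → [7, 27, 17, 60, 30, 29, 39, 31, 47, 44, 49]
  60 vs smaller child 31 at index 8, swap → [7, 27, 17, 31, 30, 29, 39, 60, 47, 44, 49]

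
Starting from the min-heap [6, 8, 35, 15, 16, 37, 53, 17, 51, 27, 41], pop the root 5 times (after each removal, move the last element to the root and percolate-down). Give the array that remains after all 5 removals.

[27, 41, 35, 53, 51, 37]

extract-min #1 returns 6:
  remove root 6; move last element 41 to root → [41, 8, 35, 15, 16, 37, 53, 17, 51, 27]
  41 vs smaller child 8 at index 1, swap → [8, 41, 35, 15, 16, 37, 53, 17, 51, 27]
  41 vs smaller child 15 at index 3, swap → [8, 15, 35, 41, 16, 37, 53, 17, 51, 27]
  41 vs smaller child 17 at index 7, swap → [8, 15, 35, 17, 16, 37, 53, 41, 51, 27]
extract-min #2 returns 8:
  remove root 8; move last element 27 to root → [27, 15, 35, 17, 16, 37, 53, 41, 51]
  27 vs smaller child 15 at index 1, swap → [15, 27, 35, 17, 16, 37, 53, 41, 51]
  27 vs smaller child 16 at index 4, swap → [15, 16, 35, 17, 27, 37, 53, 41, 51]
extract-min #3 returns 15:
  remove root 15; move last element 51 to root → [51, 16, 35, 17, 27, 37, 53, 41]
  51 vs smaller child 16 at index 1, swap → [16, 51, 35, 17, 27, 37, 53, 41]
  51 vs smaller child 17 at index 3, swap → [16, 17, 35, 51, 27, 37, 53, 41]
  51 vs only child 41 at index 7, swap → [16, 17, 35, 41, 27, 37, 53, 51]
extract-min #4 returns 16:
  remove root 16; move last element 51 to root → [51, 17, 35, 41, 27, 37, 53]
  51 vs smaller child 17 at index 1, swap → [17, 51, 35, 41, 27, 37, 53]
  51 vs smaller child 27 at index 4, swap → [17, 27, 35, 41, 51, 37, 53]
extract-min #5 returns 17:
  remove root 17; move last element 53 to root → [53, 27, 35, 41, 51, 37]
  53 vs smaller child 27 at index 1, swap → [27, 53, 35, 41, 51, 37]
  53 vs smaller child 41 at index 3, swap → [27, 41, 35, 53, 51, 37]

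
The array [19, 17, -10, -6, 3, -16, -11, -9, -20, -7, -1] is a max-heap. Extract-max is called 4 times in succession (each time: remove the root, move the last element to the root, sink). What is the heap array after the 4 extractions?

extract-max #1 returns 19:
  remove root 19; move last element -1 to root → [-1, 17, -10, -6, 3, -16, -11, -9, -20, -7]
  -1 vs larger child 17 at index 1, swap → [17, -1, -10, -6, 3, -16, -11, -9, -20, -7]
  -1 vs larger child 3 at index 4, swap → [17, 3, -10, -6, -1, -16, -11, -9, -20, -7]
extract-max #2 returns 17:
  remove root 17; move last element -7 to root → [-7, 3, -10, -6, -1, -16, -11, -9, -20]
  -7 vs larger child 3 at index 1, swap → [3, -7, -10, -6, -1, -16, -11, -9, -20]
  -7 vs larger child -1 at index 4, swap → [3, -1, -10, -6, -7, -16, -11, -9, -20]
extract-max #3 returns 3:
  remove root 3; move last element -20 to root → [-20, -1, -10, -6, -7, -16, -11, -9]
  -20 vs larger child -1 at index 1, swap → [-1, -20, -10, -6, -7, -16, -11, -9]
  -20 vs larger child -6 at index 3, swap → [-1, -6, -10, -20, -7, -16, -11, -9]
  -20 vs only child -9 at index 7, swap → [-1, -6, -10, -9, -7, -16, -11, -20]
extract-max #4 returns -1:
  remove root -1; move last element -20 to root → [-20, -6, -10, -9, -7, -16, -11]
  -20 vs larger child -6 at index 1, swap → [-6, -20, -10, -9, -7, -16, -11]
  -20 vs larger child -7 at index 4, swap → [-6, -7, -10, -9, -20, -16, -11]

[-6, -7, -10, -9, -20, -16, -11]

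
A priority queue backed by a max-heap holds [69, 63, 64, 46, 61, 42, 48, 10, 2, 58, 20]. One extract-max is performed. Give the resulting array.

remove root 69; move last element 20 to root → [20, 63, 64, 46, 61, 42, 48, 10, 2, 58]
20 vs larger child 64 at index 2, swap → [64, 63, 20, 46, 61, 42, 48, 10, 2, 58]
20 vs larger child 48 at index 6, swap → [64, 63, 48, 46, 61, 42, 20, 10, 2, 58]

[64, 63, 48, 46, 61, 42, 20, 10, 2, 58]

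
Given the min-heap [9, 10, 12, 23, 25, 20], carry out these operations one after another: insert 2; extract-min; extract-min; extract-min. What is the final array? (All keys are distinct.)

[12, 20, 25, 23]

insert 2:
  append 2 at index 6 → [9, 10, 12, 23, 25, 20, 2]
  2 < parent 12 at index 2, swap → [9, 10, 2, 23, 25, 20, 12]
  2 < parent 9 at index 0, swap → [2, 10, 9, 23, 25, 20, 12]
extract-min → returns 2:
  remove root 2; move last element 12 to root → [12, 10, 9, 23, 25, 20]
  12 vs smaller child 9 at index 2, swap → [9, 10, 12, 23, 25, 20]
extract-min → returns 9:
  remove root 9; move last element 20 to root → [20, 10, 12, 23, 25]
  20 vs smaller child 10 at index 1, swap → [10, 20, 12, 23, 25]
extract-min → returns 10:
  remove root 10; move last element 25 to root → [25, 20, 12, 23]
  25 vs smaller child 12 at index 2, swap → [12, 20, 25, 23]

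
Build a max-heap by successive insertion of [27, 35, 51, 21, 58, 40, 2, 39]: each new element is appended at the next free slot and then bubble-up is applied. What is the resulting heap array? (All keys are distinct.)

[58, 51, 40, 39, 27, 35, 2, 21]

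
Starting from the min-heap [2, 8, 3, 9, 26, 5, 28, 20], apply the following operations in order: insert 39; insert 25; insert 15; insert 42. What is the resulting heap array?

[2, 8, 3, 9, 15, 5, 28, 20, 39, 26, 25, 42]

insert 39:
  append 39 at index 8 → [2, 8, 3, 9, 26, 5, 28, 20, 39] (no swap needed)
insert 25:
  append 25 at index 9 → [2, 8, 3, 9, 26, 5, 28, 20, 39, 25]
  25 < parent 26 at index 4, swap → [2, 8, 3, 9, 25, 5, 28, 20, 39, 26]
insert 15:
  append 15 at index 10 → [2, 8, 3, 9, 25, 5, 28, 20, 39, 26, 15]
  15 < parent 25 at index 4, swap → [2, 8, 3, 9, 15, 5, 28, 20, 39, 26, 25]
insert 42:
  append 42 at index 11 → [2, 8, 3, 9, 15, 5, 28, 20, 39, 26, 25, 42] (no swap needed)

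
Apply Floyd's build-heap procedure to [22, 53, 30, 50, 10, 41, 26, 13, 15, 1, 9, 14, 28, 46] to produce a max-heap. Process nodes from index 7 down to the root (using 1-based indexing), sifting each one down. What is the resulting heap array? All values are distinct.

[53, 50, 46, 22, 10, 41, 30, 13, 15, 1, 9, 14, 28, 26]

sift down from index 7:
  26 vs only child 46 at index 14, swap → [22, 53, 30, 50, 10, 41, 46, 13, 15, 1, 9, 14, 28, 26]
sift down from index 6: already satisfies heap property
sift down from index 5: already satisfies heap property
sift down from index 4: already satisfies heap property
sift down from index 3:
  30 vs larger child 46 at index 7, swap → [22, 53, 46, 50, 10, 41, 30, 13, 15, 1, 9, 14, 28, 26]
sift down from index 2: already satisfies heap property
sift down from index 1:
  22 vs larger child 53 at index 2, swap → [53, 22, 46, 50, 10, 41, 30, 13, 15, 1, 9, 14, 28, 26]
  22 vs larger child 50 at index 4, swap → [53, 50, 46, 22, 10, 41, 30, 13, 15, 1, 9, 14, 28, 26]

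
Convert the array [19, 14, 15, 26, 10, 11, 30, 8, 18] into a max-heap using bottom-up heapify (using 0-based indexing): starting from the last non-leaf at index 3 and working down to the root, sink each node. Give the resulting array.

[30, 26, 19, 18, 10, 11, 15, 8, 14]

sift down from index 3: already satisfies heap property
sift down from index 2:
  15 vs larger child 30 at index 6, swap → [19, 14, 30, 26, 10, 11, 15, 8, 18]
sift down from index 1:
  14 vs larger child 26 at index 3, swap → [19, 26, 30, 14, 10, 11, 15, 8, 18]
  14 vs larger child 18 at index 8, swap → [19, 26, 30, 18, 10, 11, 15, 8, 14]
sift down from index 0:
  19 vs larger child 30 at index 2, swap → [30, 26, 19, 18, 10, 11, 15, 8, 14]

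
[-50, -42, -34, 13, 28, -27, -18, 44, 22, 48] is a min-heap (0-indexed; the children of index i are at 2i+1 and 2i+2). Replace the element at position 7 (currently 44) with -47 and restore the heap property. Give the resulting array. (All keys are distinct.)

[-50, -47, -34, -42, 28, -27, -18, 13, 22, 48]

set index 7 from 44 to -47 → [-50, -42, -34, 13, 28, -27, -18, -47, 22, 48]
-47 < parent 13 at index 3, swap → [-50, -42, -34, -47, 28, -27, -18, 13, 22, 48]
-47 < parent -42 at index 1, swap → [-50, -47, -34, -42, 28, -27, -18, 13, 22, 48]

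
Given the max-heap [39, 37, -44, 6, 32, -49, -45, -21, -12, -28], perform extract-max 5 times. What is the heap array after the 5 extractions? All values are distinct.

[-21, -28, -44, -45, -49]

extract-max #1 returns 39:
  remove root 39; move last element -28 to root → [-28, 37, -44, 6, 32, -49, -45, -21, -12]
  -28 vs larger child 37 at index 1, swap → [37, -28, -44, 6, 32, -49, -45, -21, -12]
  -28 vs larger child 32 at index 4, swap → [37, 32, -44, 6, -28, -49, -45, -21, -12]
extract-max #2 returns 37:
  remove root 37; move last element -12 to root → [-12, 32, -44, 6, -28, -49, -45, -21]
  -12 vs larger child 32 at index 1, swap → [32, -12, -44, 6, -28, -49, -45, -21]
  -12 vs larger child 6 at index 3, swap → [32, 6, -44, -12, -28, -49, -45, -21]
extract-max #3 returns 32:
  remove root 32; move last element -21 to root → [-21, 6, -44, -12, -28, -49, -45]
  -21 vs larger child 6 at index 1, swap → [6, -21, -44, -12, -28, -49, -45]
  -21 vs larger child -12 at index 3, swap → [6, -12, -44, -21, -28, -49, -45]
extract-max #4 returns 6:
  remove root 6; move last element -45 to root → [-45, -12, -44, -21, -28, -49]
  -45 vs larger child -12 at index 1, swap → [-12, -45, -44, -21, -28, -49]
  -45 vs larger child -21 at index 3, swap → [-12, -21, -44, -45, -28, -49]
extract-max #5 returns -12:
  remove root -12; move last element -49 to root → [-49, -21, -44, -45, -28]
  -49 vs larger child -21 at index 1, swap → [-21, -49, -44, -45, -28]
  -49 vs larger child -28 at index 4, swap → [-21, -28, -44, -45, -49]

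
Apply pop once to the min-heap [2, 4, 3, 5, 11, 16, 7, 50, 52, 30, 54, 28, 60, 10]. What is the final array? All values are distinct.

remove root 2; move last element 10 to root → [10, 4, 3, 5, 11, 16, 7, 50, 52, 30, 54, 28, 60]
10 vs smaller child 3 at index 2, swap → [3, 4, 10, 5, 11, 16, 7, 50, 52, 30, 54, 28, 60]
10 vs smaller child 7 at index 6, swap → [3, 4, 7, 5, 11, 16, 10, 50, 52, 30, 54, 28, 60]

[3, 4, 7, 5, 11, 16, 10, 50, 52, 30, 54, 28, 60]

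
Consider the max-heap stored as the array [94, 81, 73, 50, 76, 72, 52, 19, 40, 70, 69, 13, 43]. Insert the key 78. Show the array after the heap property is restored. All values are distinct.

[94, 81, 78, 50, 76, 72, 73, 19, 40, 70, 69, 13, 43, 52]

append 78 at index 13 → [94, 81, 73, 50, 76, 72, 52, 19, 40, 70, 69, 13, 43, 78]
78 > parent 52 at index 6, swap → [94, 81, 73, 50, 76, 72, 78, 19, 40, 70, 69, 13, 43, 52]
78 > parent 73 at index 2, swap → [94, 81, 78, 50, 76, 72, 73, 19, 40, 70, 69, 13, 43, 52]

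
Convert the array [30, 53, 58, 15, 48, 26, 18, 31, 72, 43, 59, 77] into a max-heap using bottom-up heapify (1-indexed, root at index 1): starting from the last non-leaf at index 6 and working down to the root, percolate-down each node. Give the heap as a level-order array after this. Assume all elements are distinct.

[77, 72, 58, 53, 59, 30, 18, 31, 15, 43, 48, 26]

sift down from index 6:
  26 vs only child 77 at index 12, swap → [30, 53, 58, 15, 48, 77, 18, 31, 72, 43, 59, 26]
sift down from index 5:
  48 vs larger child 59 at index 11, swap → [30, 53, 58, 15, 59, 77, 18, 31, 72, 43, 48, 26]
sift down from index 4:
  15 vs larger child 72 at index 9, swap → [30, 53, 58, 72, 59, 77, 18, 31, 15, 43, 48, 26]
sift down from index 3:
  58 vs larger child 77 at index 6, swap → [30, 53, 77, 72, 59, 58, 18, 31, 15, 43, 48, 26]
sift down from index 2:
  53 vs larger child 72 at index 4, swap → [30, 72, 77, 53, 59, 58, 18, 31, 15, 43, 48, 26]
sift down from index 1:
  30 vs larger child 77 at index 3, swap → [77, 72, 30, 53, 59, 58, 18, 31, 15, 43, 48, 26]
  30 vs larger child 58 at index 6, swap → [77, 72, 58, 53, 59, 30, 18, 31, 15, 43, 48, 26]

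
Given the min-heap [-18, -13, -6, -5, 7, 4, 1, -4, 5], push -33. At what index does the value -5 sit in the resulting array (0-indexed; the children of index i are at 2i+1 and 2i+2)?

append -33 at index 9 → [-18, -13, -6, -5, 7, 4, 1, -4, 5, -33]
-33 < parent 7 at index 4, swap → [-18, -13, -6, -5, -33, 4, 1, -4, 5, 7]
-33 < parent -13 at index 1, swap → [-18, -33, -6, -5, -13, 4, 1, -4, 5, 7]
-33 < parent -18 at index 0, swap → [-33, -18, -6, -5, -13, 4, 1, -4, 5, 7]
resulting array: [-33, -18, -6, -5, -13, 4, 1, -4, 5, 7]

3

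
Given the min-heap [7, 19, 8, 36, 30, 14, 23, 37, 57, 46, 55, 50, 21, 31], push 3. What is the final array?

append 3 at index 14 → [7, 19, 8, 36, 30, 14, 23, 37, 57, 46, 55, 50, 21, 31, 3]
3 < parent 23 at index 6, swap → [7, 19, 8, 36, 30, 14, 3, 37, 57, 46, 55, 50, 21, 31, 23]
3 < parent 8 at index 2, swap → [7, 19, 3, 36, 30, 14, 8, 37, 57, 46, 55, 50, 21, 31, 23]
3 < parent 7 at index 0, swap → [3, 19, 7, 36, 30, 14, 8, 37, 57, 46, 55, 50, 21, 31, 23]

[3, 19, 7, 36, 30, 14, 8, 37, 57, 46, 55, 50, 21, 31, 23]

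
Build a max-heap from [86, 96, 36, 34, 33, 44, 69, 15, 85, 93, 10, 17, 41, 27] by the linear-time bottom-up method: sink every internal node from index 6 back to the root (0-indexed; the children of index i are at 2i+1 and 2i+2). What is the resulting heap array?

[96, 93, 69, 85, 86, 44, 36, 15, 34, 33, 10, 17, 41, 27]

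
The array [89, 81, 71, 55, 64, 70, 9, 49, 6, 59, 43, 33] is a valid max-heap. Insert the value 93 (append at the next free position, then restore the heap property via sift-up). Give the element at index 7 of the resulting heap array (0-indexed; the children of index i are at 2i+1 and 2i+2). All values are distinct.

append 93 at index 12 → [89, 81, 71, 55, 64, 70, 9, 49, 6, 59, 43, 33, 93]
93 > parent 70 at index 5, swap → [89, 81, 71, 55, 64, 93, 9, 49, 6, 59, 43, 33, 70]
93 > parent 71 at index 2, swap → [89, 81, 93, 55, 64, 71, 9, 49, 6, 59, 43, 33, 70]
93 > parent 89 at index 0, swap → [93, 81, 89, 55, 64, 71, 9, 49, 6, 59, 43, 33, 70]
resulting array: [93, 81, 89, 55, 64, 71, 9, 49, 6, 59, 43, 33, 70]

49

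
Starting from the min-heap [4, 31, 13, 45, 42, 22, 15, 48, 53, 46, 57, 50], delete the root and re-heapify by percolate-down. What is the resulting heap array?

[13, 31, 15, 45, 42, 22, 50, 48, 53, 46, 57]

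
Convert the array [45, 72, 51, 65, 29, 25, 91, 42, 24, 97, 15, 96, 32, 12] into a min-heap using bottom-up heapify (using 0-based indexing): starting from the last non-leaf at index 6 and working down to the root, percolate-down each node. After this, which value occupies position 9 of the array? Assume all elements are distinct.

sift down from index 6:
  91 vs only child 12 at index 13, swap → [45, 72, 51, 65, 29, 25, 12, 42, 24, 97, 15, 96, 32, 91]
sift down from index 5: already satisfies heap property
sift down from index 4:
  29 vs smaller child 15 at index 10, swap → [45, 72, 51, 65, 15, 25, 12, 42, 24, 97, 29, 96, 32, 91]
sift down from index 3:
  65 vs smaller child 24 at index 8, swap → [45, 72, 51, 24, 15, 25, 12, 42, 65, 97, 29, 96, 32, 91]
sift down from index 2:
  51 vs smaller child 12 at index 6, swap → [45, 72, 12, 24, 15, 25, 51, 42, 65, 97, 29, 96, 32, 91]
sift down from index 1:
  72 vs smaller child 15 at index 4, swap → [45, 15, 12, 24, 72, 25, 51, 42, 65, 97, 29, 96, 32, 91]
  72 vs smaller child 29 at index 10, swap → [45, 15, 12, 24, 29, 25, 51, 42, 65, 97, 72, 96, 32, 91]
sift down from index 0:
  45 vs smaller child 12 at index 2, swap → [12, 15, 45, 24, 29, 25, 51, 42, 65, 97, 72, 96, 32, 91]
  45 vs smaller child 25 at index 5, swap → [12, 15, 25, 24, 29, 45, 51, 42, 65, 97, 72, 96, 32, 91]
  45 vs smaller child 32 at index 12, swap → [12, 15, 25, 24, 29, 32, 51, 42, 65, 97, 72, 96, 45, 91]
resulting array: [12, 15, 25, 24, 29, 32, 51, 42, 65, 97, 72, 96, 45, 91]

97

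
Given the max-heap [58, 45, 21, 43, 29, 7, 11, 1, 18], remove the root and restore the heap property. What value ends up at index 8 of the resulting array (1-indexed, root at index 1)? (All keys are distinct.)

1

remove root 58; move last element 18 to root → [18, 45, 21, 43, 29, 7, 11, 1]
18 vs larger child 45 at index 2, swap → [45, 18, 21, 43, 29, 7, 11, 1]
18 vs larger child 43 at index 4, swap → [45, 43, 21, 18, 29, 7, 11, 1]
resulting array: [45, 43, 21, 18, 29, 7, 11, 1]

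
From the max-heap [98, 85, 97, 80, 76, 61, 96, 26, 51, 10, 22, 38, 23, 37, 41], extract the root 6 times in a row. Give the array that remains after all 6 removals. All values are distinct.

extract-max #1 returns 98:
  remove root 98; move last element 41 to root → [41, 85, 97, 80, 76, 61, 96, 26, 51, 10, 22, 38, 23, 37]
  41 vs larger child 97 at index 2, swap → [97, 85, 41, 80, 76, 61, 96, 26, 51, 10, 22, 38, 23, 37]
  41 vs larger child 96 at index 6, swap → [97, 85, 96, 80, 76, 61, 41, 26, 51, 10, 22, 38, 23, 37]
extract-max #2 returns 97:
  remove root 97; move last element 37 to root → [37, 85, 96, 80, 76, 61, 41, 26, 51, 10, 22, 38, 23]
  37 vs larger child 96 at index 2, swap → [96, 85, 37, 80, 76, 61, 41, 26, 51, 10, 22, 38, 23]
  37 vs larger child 61 at index 5, swap → [96, 85, 61, 80, 76, 37, 41, 26, 51, 10, 22, 38, 23]
  37 vs larger child 38 at index 11, swap → [96, 85, 61, 80, 76, 38, 41, 26, 51, 10, 22, 37, 23]
extract-max #3 returns 96:
  remove root 96; move last element 23 to root → [23, 85, 61, 80, 76, 38, 41, 26, 51, 10, 22, 37]
  23 vs larger child 85 at index 1, swap → [85, 23, 61, 80, 76, 38, 41, 26, 51, 10, 22, 37]
  23 vs larger child 80 at index 3, swap → [85, 80, 61, 23, 76, 38, 41, 26, 51, 10, 22, 37]
  23 vs larger child 51 at index 8, swap → [85, 80, 61, 51, 76, 38, 41, 26, 23, 10, 22, 37]
extract-max #4 returns 85:
  remove root 85; move last element 37 to root → [37, 80, 61, 51, 76, 38, 41, 26, 23, 10, 22]
  37 vs larger child 80 at index 1, swap → [80, 37, 61, 51, 76, 38, 41, 26, 23, 10, 22]
  37 vs larger child 76 at index 4, swap → [80, 76, 61, 51, 37, 38, 41, 26, 23, 10, 22]
extract-max #5 returns 80:
  remove root 80; move last element 22 to root → [22, 76, 61, 51, 37, 38, 41, 26, 23, 10]
  22 vs larger child 76 at index 1, swap → [76, 22, 61, 51, 37, 38, 41, 26, 23, 10]
  22 vs larger child 51 at index 3, swap → [76, 51, 61, 22, 37, 38, 41, 26, 23, 10]
  22 vs larger child 26 at index 7, swap → [76, 51, 61, 26, 37, 38, 41, 22, 23, 10]
extract-max #6 returns 76:
  remove root 76; move last element 10 to root → [10, 51, 61, 26, 37, 38, 41, 22, 23]
  10 vs larger child 61 at index 2, swap → [61, 51, 10, 26, 37, 38, 41, 22, 23]
  10 vs larger child 41 at index 6, swap → [61, 51, 41, 26, 37, 38, 10, 22, 23]

[61, 51, 41, 26, 37, 38, 10, 22, 23]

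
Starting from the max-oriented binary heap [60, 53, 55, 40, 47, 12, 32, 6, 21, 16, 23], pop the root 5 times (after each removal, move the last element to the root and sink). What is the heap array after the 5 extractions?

extract-max #1 returns 60:
  remove root 60; move last element 23 to root → [23, 53, 55, 40, 47, 12, 32, 6, 21, 16]
  23 vs larger child 55 at index 2, swap → [55, 53, 23, 40, 47, 12, 32, 6, 21, 16]
  23 vs larger child 32 at index 6, swap → [55, 53, 32, 40, 47, 12, 23, 6, 21, 16]
extract-max #2 returns 55:
  remove root 55; move last element 16 to root → [16, 53, 32, 40, 47, 12, 23, 6, 21]
  16 vs larger child 53 at index 1, swap → [53, 16, 32, 40, 47, 12, 23, 6, 21]
  16 vs larger child 47 at index 4, swap → [53, 47, 32, 40, 16, 12, 23, 6, 21]
extract-max #3 returns 53:
  remove root 53; move last element 21 to root → [21, 47, 32, 40, 16, 12, 23, 6]
  21 vs larger child 47 at index 1, swap → [47, 21, 32, 40, 16, 12, 23, 6]
  21 vs larger child 40 at index 3, swap → [47, 40, 32, 21, 16, 12, 23, 6]
extract-max #4 returns 47:
  remove root 47; move last element 6 to root → [6, 40, 32, 21, 16, 12, 23]
  6 vs larger child 40 at index 1, swap → [40, 6, 32, 21, 16, 12, 23]
  6 vs larger child 21 at index 3, swap → [40, 21, 32, 6, 16, 12, 23]
extract-max #5 returns 40:
  remove root 40; move last element 23 to root → [23, 21, 32, 6, 16, 12]
  23 vs larger child 32 at index 2, swap → [32, 21, 23, 6, 16, 12]

[32, 21, 23, 6, 16, 12]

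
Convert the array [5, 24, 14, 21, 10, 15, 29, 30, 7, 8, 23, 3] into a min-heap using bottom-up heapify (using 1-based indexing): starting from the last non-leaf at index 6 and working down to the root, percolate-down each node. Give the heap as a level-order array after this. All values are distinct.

sift down from index 6:
  15 vs only child 3 at index 12, swap → [5, 24, 14, 21, 10, 3, 29, 30, 7, 8, 23, 15]
sift down from index 5:
  10 vs smaller child 8 at index 10, swap → [5, 24, 14, 21, 8, 3, 29, 30, 7, 10, 23, 15]
sift down from index 4:
  21 vs smaller child 7 at index 9, swap → [5, 24, 14, 7, 8, 3, 29, 30, 21, 10, 23, 15]
sift down from index 3:
  14 vs smaller child 3 at index 6, swap → [5, 24, 3, 7, 8, 14, 29, 30, 21, 10, 23, 15]
sift down from index 2:
  24 vs smaller child 7 at index 4, swap → [5, 7, 3, 24, 8, 14, 29, 30, 21, 10, 23, 15]
  24 vs smaller child 21 at index 9, swap → [5, 7, 3, 21, 8, 14, 29, 30, 24, 10, 23, 15]
sift down from index 1:
  5 vs smaller child 3 at index 3, swap → [3, 7, 5, 21, 8, 14, 29, 30, 24, 10, 23, 15]

[3, 7, 5, 21, 8, 14, 29, 30, 24, 10, 23, 15]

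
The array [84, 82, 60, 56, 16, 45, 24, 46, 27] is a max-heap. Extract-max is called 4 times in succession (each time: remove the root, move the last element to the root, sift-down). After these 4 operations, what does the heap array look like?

[46, 27, 45, 24, 16]

extract-max #1 returns 84:
  remove root 84; move last element 27 to root → [27, 82, 60, 56, 16, 45, 24, 46]
  27 vs larger child 82 at index 1, swap → [82, 27, 60, 56, 16, 45, 24, 46]
  27 vs larger child 56 at index 3, swap → [82, 56, 60, 27, 16, 45, 24, 46]
  27 vs only child 46 at index 7, swap → [82, 56, 60, 46, 16, 45, 24, 27]
extract-max #2 returns 82:
  remove root 82; move last element 27 to root → [27, 56, 60, 46, 16, 45, 24]
  27 vs larger child 60 at index 2, swap → [60, 56, 27, 46, 16, 45, 24]
  27 vs larger child 45 at index 5, swap → [60, 56, 45, 46, 16, 27, 24]
extract-max #3 returns 60:
  remove root 60; move last element 24 to root → [24, 56, 45, 46, 16, 27]
  24 vs larger child 56 at index 1, swap → [56, 24, 45, 46, 16, 27]
  24 vs larger child 46 at index 3, swap → [56, 46, 45, 24, 16, 27]
extract-max #4 returns 56:
  remove root 56; move last element 27 to root → [27, 46, 45, 24, 16]
  27 vs larger child 46 at index 1, swap → [46, 27, 45, 24, 16]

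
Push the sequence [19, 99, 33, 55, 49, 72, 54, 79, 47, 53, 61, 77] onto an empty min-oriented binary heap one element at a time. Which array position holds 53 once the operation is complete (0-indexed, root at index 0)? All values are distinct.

Insert 19:
  append 19 at index 0 → [19] (no swap needed)
Insert 99:
  append 99 at index 1 → [19, 99] (no swap needed)
Insert 33:
  append 33 at index 2 → [19, 99, 33] (no swap needed)
Insert 55:
  append 55 at index 3 → [19, 99, 33, 55]
  55 < parent 99 at index 1, swap → [19, 55, 33, 99]
Insert 49:
  append 49 at index 4 → [19, 55, 33, 99, 49]
  49 < parent 55 at index 1, swap → [19, 49, 33, 99, 55]
Insert 72:
  append 72 at index 5 → [19, 49, 33, 99, 55, 72] (no swap needed)
Insert 54:
  append 54 at index 6 → [19, 49, 33, 99, 55, 72, 54] (no swap needed)
Insert 79:
  append 79 at index 7 → [19, 49, 33, 99, 55, 72, 54, 79]
  79 < parent 99 at index 3, swap → [19, 49, 33, 79, 55, 72, 54, 99]
Insert 47:
  append 47 at index 8 → [19, 49, 33, 79, 55, 72, 54, 99, 47]
  47 < parent 79 at index 3, swap → [19, 49, 33, 47, 55, 72, 54, 99, 79]
  47 < parent 49 at index 1, swap → [19, 47, 33, 49, 55, 72, 54, 99, 79]
Insert 53:
  append 53 at index 9 → [19, 47, 33, 49, 55, 72, 54, 99, 79, 53]
  53 < parent 55 at index 4, swap → [19, 47, 33, 49, 53, 72, 54, 99, 79, 55]
Insert 61:
  append 61 at index 10 → [19, 47, 33, 49, 53, 72, 54, 99, 79, 55, 61] (no swap needed)
Insert 77:
  append 77 at index 11 → [19, 47, 33, 49, 53, 72, 54, 99, 79, 55, 61, 77] (no swap needed)
resulting array: [19, 47, 33, 49, 53, 72, 54, 99, 79, 55, 61, 77]

4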